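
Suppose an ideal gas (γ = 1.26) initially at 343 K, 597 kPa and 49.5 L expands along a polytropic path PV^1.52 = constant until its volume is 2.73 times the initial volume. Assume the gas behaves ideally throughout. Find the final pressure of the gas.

Polytropic n=1.52: T₂ = T₁(V₁/V₂)^(n−1) = 343×(0.366)^0.52 = 203 K; P₂ = P₁(V₁/V₂)^n = 130 kPa.

130 kPa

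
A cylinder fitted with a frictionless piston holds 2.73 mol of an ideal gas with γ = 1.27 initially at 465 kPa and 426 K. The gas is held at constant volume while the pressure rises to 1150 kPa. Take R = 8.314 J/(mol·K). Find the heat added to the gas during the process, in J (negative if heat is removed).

V₁ = nRT₁/P₁ = 2.73×8.314×426/465 = 20.8 L.
Isochoric: V stays 20.8 L; P/T = const ⇒ T₂ = 1050 K, P₂ = 1150 kPa.
W = 0 (no volume change).
ΔU = nCvΔT = 2.73×30.8×(1050−426) = 52800 J.
Q = ΔU = 52800 J.

52800 J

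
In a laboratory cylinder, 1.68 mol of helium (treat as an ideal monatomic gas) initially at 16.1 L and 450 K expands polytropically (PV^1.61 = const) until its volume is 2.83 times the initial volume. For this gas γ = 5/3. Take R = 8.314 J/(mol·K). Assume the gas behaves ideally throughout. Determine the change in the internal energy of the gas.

-4430 J

P₁ = nRT₁/V₁ = 1.68×8.314×450/16.1 = 390 kPa.
Polytropic n=1.61: T₂ = T₁(V₁/V₂)^(n−1) = 450×(0.353)^0.61 = 239 K; P₂ = P₁(V₁/V₂)^n = 73.1 kPa.
For an ideal gas ΔU = nCvΔT with Cv = (3/2)R = 12.5 J/(mol·K).
ΔU = 1.68×12.5×(239−450) = -4430 J.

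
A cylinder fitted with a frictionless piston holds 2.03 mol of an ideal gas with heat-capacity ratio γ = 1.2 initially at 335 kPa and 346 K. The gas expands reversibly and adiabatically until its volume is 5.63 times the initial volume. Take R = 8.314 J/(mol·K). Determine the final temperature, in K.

V₁ = nRT₁/P₁ = 2.03×8.314×346/335 = 17.4 L.
Adiabatic: TV^(γ−1) = const ⇒ T₂ = 346×(0.178)^0.200 = 245 K; PV^γ = const ⇒ P₂ = 42.1 kPa.

245 K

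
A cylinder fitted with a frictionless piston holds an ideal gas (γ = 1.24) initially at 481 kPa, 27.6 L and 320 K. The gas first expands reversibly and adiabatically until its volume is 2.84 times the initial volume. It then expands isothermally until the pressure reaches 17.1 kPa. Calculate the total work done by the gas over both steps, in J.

n = P₁V₁/(RT₁) = 481×27.6/(8.314×320) = 4.99 mol.
Step 1 — Adiabatic: TV^(γ−1) = const ⇒ T₂ = 320×(0.352)^0.240 = 249 K; PV^γ = const ⇒ P₂ = 132 kPa.
ΔU = nCvΔT = 4.99×34.6×(249−320) = -12300 J.
Q = 0 for an adiabatic process, so W = −ΔU = 12300 J.
State after step 1: P = 132 kPa, V = 78.4 L, T = 249 K.
Step 2 — Isothermal: T stays 249 K; PV = const ⇒ V₂ = 604 L, P₂ = 17.1 kPa.
ΔU = 0 (ideal gas, T constant).
W = nRT ln(V₂/V₁) = 4.99×8.314×249×ln(7.71) = 21100 J.
Q = ΔU + W = 21100 J.
Net over both steps: W = 33400 J, Q = 21100 J, ΔU = -12300 J.

33400 J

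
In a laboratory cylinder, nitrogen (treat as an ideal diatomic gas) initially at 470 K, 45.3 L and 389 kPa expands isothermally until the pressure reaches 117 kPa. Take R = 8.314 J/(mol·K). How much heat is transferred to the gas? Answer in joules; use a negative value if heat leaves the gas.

n = P₁V₁/(RT₁) = 389×45.3/(8.314×470) = 4.51 mol.
Isothermal: T stays 470 K; PV = const ⇒ V₂ = 151 L, P₂ = 117 kPa.
ΔU = 0 (ideal gas, T constant).
W = nRT ln(V₂/V₁) = 4.51×8.314×470×ln(3.32) = 21200 J.
Q = ΔU + W = 21200 J.

21200 J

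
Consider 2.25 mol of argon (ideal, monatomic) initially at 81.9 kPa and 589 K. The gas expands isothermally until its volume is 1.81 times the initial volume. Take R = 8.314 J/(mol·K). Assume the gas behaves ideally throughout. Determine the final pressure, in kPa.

V₁ = nRT₁/P₁ = 2.25×8.314×589/81.9 = 135 L.
Isothermal: T stays 589 K; PV = const ⇒ V₂ = 244 L, P₂ = 45.2 kPa.

45.2 kPa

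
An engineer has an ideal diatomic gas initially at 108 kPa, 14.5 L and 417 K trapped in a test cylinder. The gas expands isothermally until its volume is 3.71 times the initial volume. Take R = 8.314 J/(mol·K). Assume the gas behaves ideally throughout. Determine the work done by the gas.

n = P₁V₁/(RT₁) = 108×14.5/(8.314×417) = 0.452 mol.
Isothermal: T stays 417 K; PV = const ⇒ V₂ = 53.8 L, P₂ = 29.1 kPa.
W = nRT ln(V₂/V₁) = 0.452×8.314×417×ln(3.71) = 2050 J.

2050 J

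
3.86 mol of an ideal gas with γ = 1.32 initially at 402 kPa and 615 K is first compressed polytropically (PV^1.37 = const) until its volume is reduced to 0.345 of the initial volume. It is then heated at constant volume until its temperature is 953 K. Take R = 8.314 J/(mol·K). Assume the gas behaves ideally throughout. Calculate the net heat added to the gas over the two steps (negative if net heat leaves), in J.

V₁ = nRT₁/P₁ = 3.86×8.314×615/402 = 49.1 L.
Step 1 — Polytropic n=1.37: T₂ = T₁(V₁/V₂)^(n−1) = 615×(2.90)^0.37 = 912 K; P₂ = P₁(V₁/V₂)^n = 1730 kPa.
W = (P₁V₁−P₂V₂)/(n−1) = (402×49.1−1730×16.9)/0.37 = -25700 J.
ΔU = nCvΔT = 3.86×26.0×(912−615) = 29800 J.
Q = ΔU + W = 4020 J.
State after step 1: P = 1730 kPa, V = 16.9 L, T = 912 K.
Step 2 — Isochoric: V stays 16.9 L; P/T = const ⇒ T₂ = 953 K, P₂ = 1810 kPa.
W = 0 (no volume change).
ΔU = nCvΔT = 3.86×26.0×(953−912) = 4140 J.
Q = ΔU = 4140 J.
Net over both steps: W = -25700 J, Q = 8160 J, ΔU = 33900 J.

8160 J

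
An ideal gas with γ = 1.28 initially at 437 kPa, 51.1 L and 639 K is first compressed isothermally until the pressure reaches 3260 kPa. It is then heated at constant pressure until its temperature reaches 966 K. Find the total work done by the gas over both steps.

-33400 J

n = P₁V₁/(RT₁) = 437×51.1/(8.314×639) = 4.20 mol.
Step 1 — Isothermal: T stays 639 K; PV = const ⇒ V₂ = 6.85 L, P₂ = 3260 kPa.
ΔU = 0 (ideal gas, T constant).
W = nRT ln(V₂/V₁) = 4.20×8.314×639×ln(0.134) = -44900 J.
Q = ΔU + W = -44900 J.
State after step 1: P = 3260 kPa, V = 6.85 L, T = 639 K.
Step 2 — Isobaric: P stays 3260 kPa; V/T = const ⇒ T₂ = 966 K, V₂ = 10.4 L.
W = PΔV = 3260×(10.4−6.85) kPa·L = 11400 J.
ΔU = nCvΔT = 4.20×29.7×(966−639) = 40800 J.
Q = ΔU + W = nCpΔT = 52200 J.
Net over both steps: W = -33400 J, Q = 7370 J, ΔU = 40800 J.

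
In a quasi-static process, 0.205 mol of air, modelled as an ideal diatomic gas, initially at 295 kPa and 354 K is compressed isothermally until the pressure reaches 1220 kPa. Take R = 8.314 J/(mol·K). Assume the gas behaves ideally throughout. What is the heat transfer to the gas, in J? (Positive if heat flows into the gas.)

-857 J

V₁ = nRT₁/P₁ = 0.205×8.314×354/295 = 2.05 L.
Isothermal: T stays 354 K; PV = const ⇒ V₂ = 0.495 L, P₂ = 1220 kPa.
ΔU = 0 (ideal gas, T constant).
W = nRT ln(V₂/V₁) = 0.205×8.314×354×ln(0.242) = -857 J.
Q = ΔU + W = -857 J.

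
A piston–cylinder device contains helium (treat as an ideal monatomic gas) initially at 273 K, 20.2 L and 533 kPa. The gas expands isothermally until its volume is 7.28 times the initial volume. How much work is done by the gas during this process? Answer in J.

n = P₁V₁/(RT₁) = 533×20.2/(8.314×273) = 4.74 mol.
Isothermal: T stays 273 K; PV = const ⇒ V₂ = 147 L, P₂ = 73.2 kPa.
W = nRT ln(V₂/V₁) = 4.74×8.314×273×ln(7.28) = 21400 J.

21400 J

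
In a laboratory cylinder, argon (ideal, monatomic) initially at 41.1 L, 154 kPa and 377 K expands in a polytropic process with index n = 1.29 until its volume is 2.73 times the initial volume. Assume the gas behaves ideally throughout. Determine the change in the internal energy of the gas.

n = P₁V₁/(RT₁) = 154×41.1/(8.314×377) = 2.02 mol.
Polytropic n=1.29: T₂ = T₁(V₁/V₂)^(n−1) = 377×(0.366)^0.29 = 282 K; P₂ = P₁(V₁/V₂)^n = 42.2 kPa.
For an ideal gas ΔU = nCvΔT with Cv = (3/2)R = 12.5 J/(mol·K).
ΔU = 2.02×12.5×(282−377) = -2400 J.

-2400 J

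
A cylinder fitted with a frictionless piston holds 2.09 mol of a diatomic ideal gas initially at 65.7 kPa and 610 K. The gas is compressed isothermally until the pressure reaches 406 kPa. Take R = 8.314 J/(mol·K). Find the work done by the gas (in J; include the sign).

V₁ = nRT₁/P₁ = 2.09×8.314×610/65.7 = 161 L.
Isothermal: T stays 610 K; PV = const ⇒ V₂ = 26.1 L, P₂ = 406 kPa.
W = nRT ln(V₂/V₁) = 2.09×8.314×610×ln(0.162) = -19300 J.

-19300 J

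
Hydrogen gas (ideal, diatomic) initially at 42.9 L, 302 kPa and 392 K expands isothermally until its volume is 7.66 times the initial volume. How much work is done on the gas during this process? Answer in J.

n = P₁V₁/(RT₁) = 302×42.9/(8.314×392) = 3.98 mol.
Isothermal: T stays 392 K; PV = const ⇒ V₂ = 329 L, P₂ = 39.4 kPa.
W = nRT ln(V₂/V₁) = 3.98×8.314×392×ln(7.66) = 26400 J.
Work done on the gas = −W_by = -26400 J.

-26400 J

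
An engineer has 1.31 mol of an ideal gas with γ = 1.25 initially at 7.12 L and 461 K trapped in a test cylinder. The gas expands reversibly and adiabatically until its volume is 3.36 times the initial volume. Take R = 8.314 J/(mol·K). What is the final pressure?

155 kPa

P₁ = nRT₁/V₁ = 1.31×8.314×461/7.12 = 705 kPa.
Adiabatic: TV^(γ−1) = const ⇒ T₂ = 461×(0.298)^0.250 = 340 K; PV^γ = const ⇒ P₂ = 155 kPa.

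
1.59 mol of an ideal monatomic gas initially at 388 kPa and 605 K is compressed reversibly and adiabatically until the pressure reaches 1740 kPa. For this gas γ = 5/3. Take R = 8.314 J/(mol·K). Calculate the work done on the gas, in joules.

9870 J

V₁ = nRT₁/P₁ = 1.59×8.314×605/388 = 20.6 L.
Adiabatic: T₂/T₁ = (P₂/P₁)^((γ−1)/γ) ⇒ T₂ = 605×(4.48)^0.400 = 1100 K; V₂ = 8.38 L.
ΔU = nCvΔT = 1.59×12.5×(1100−605) = 9870 J.
Q = 0 for an adiabatic process, so W = −ΔU = -9870 J.
Work done on the gas = −W_by = 9870 J.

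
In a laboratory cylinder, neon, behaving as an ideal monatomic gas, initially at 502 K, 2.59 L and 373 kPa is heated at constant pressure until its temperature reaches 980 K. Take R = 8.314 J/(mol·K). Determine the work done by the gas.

n = P₁V₁/(RT₁) = 373×2.59/(8.314×502) = 0.231 mol.
Isobaric: P stays 373 kPa; V/T = const ⇒ T₂ = 980 K, V₂ = 5.06 L.
W = PΔV = 373×(5.06−2.59) kPa·L = 920 J.

920 J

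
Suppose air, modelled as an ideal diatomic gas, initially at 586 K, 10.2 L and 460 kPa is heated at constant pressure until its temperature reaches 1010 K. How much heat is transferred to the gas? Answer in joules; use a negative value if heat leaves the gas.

11900 J

n = P₁V₁/(RT₁) = 460×10.2/(8.314×586) = 0.963 mol.
Isobaric: P stays 460 kPa; V/T = const ⇒ T₂ = 1010 K, V₂ = 17.6 L.
W = PΔV = 460×(17.6−10.2) kPa·L = 3390 J.
ΔU = nCvΔT = 0.963×20.8×(1010−586) = 8490 J.
Q = ΔU + W = nCpΔT = 11900 J.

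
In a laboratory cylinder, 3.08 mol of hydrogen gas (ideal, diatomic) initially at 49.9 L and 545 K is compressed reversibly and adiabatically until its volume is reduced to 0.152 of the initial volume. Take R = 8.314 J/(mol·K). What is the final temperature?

P₁ = nRT₁/V₁ = 3.08×8.314×545/49.9 = 280 kPa.
Adiabatic: TV^(γ−1) = const ⇒ T₂ = 545×(6.58)^0.400 = 1160 K; PV^γ = const ⇒ P₂ = 3910 kPa.

1160 K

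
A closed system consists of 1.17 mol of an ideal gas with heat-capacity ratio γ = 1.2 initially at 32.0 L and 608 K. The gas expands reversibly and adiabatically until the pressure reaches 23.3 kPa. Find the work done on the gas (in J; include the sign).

P₁ = nRT₁/V₁ = 1.17×8.314×608/32.0 = 185 kPa.
Adiabatic: T₂/T₁ = (P₂/P₁)^((γ−1)/γ) ⇒ T₂ = 608×(0.126)^0.167 = 431 K; V₂ = 180 L.
ΔU = nCvΔT = 1.17×41.6×(431−608) = -8630 J.
Q = 0 for an adiabatic process, so W = −ΔU = 8630 J.
Work done on the gas = −W_by = -8630 J.

-8630 J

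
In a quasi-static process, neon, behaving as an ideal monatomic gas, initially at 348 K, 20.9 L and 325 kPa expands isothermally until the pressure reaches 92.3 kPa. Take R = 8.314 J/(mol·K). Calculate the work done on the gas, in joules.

-8550 J

n = P₁V₁/(RT₁) = 325×20.9/(8.314×348) = 2.35 mol.
Isothermal: T stays 348 K; PV = const ⇒ V₂ = 73.6 L, P₂ = 92.3 kPa.
W = nRT ln(V₂/V₁) = 2.35×8.314×348×ln(3.52) = 8550 J.
Work done on the gas = −W_by = -8550 J.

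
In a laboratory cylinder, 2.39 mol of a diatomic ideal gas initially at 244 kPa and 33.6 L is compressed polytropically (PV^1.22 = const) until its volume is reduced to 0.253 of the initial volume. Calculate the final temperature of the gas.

558 K

T₁ = P₁V₁/(nR) = 244×33.6/(2.39×8.314) = 413 K.
Polytropic n=1.22: T₂ = T₁(V₁/V₂)^(n−1) = 413×(3.95)^0.22 = 558 K; P₂ = P₁(V₁/V₂)^n = 1300 kPa.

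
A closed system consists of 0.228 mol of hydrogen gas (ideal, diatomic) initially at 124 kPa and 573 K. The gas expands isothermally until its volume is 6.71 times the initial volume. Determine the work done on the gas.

V₁ = nRT₁/P₁ = 0.228×8.314×573/124 = 8.76 L.
Isothermal: T stays 573 K; PV = const ⇒ V₂ = 58.8 L, P₂ = 18.5 kPa.
W = nRT ln(V₂/V₁) = 0.228×8.314×573×ln(6.71) = 2070 J.
Work done on the gas = −W_by = -2070 J.

-2070 J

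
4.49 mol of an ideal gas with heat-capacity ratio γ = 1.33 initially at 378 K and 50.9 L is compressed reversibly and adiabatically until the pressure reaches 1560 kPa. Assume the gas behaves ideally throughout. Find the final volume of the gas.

P₁ = nRT₁/V₁ = 4.49×8.314×378/50.9 = 277 kPa.
Adiabatic: T₂/T₁ = (P₂/P₁)^((γ−1)/γ) ⇒ T₂ = 378×(5.63)^0.248 = 580 K; V₂ = 13.9 L.

13.9 L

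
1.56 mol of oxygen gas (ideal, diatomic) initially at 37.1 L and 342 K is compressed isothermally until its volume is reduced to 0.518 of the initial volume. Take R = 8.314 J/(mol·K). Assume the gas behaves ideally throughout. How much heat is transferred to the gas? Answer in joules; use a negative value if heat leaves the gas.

-2920 J

P₁ = nRT₁/V₁ = 1.56×8.314×342/37.1 = 120 kPa.
Isothermal: T stays 342 K; PV = const ⇒ V₂ = 19.2 L, P₂ = 231 kPa.
ΔU = 0 (ideal gas, T constant).
W = nRT ln(V₂/V₁) = 1.56×8.314×342×ln(0.518) = -2920 J.
Q = ΔU + W = -2920 J.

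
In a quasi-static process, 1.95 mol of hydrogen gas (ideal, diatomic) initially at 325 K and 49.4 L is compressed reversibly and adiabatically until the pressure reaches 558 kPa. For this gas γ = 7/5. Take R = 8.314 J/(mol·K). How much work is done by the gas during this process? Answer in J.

-7960 J

P₁ = nRT₁/V₁ = 1.95×8.314×325/49.4 = 107 kPa.
Adiabatic: T₂/T₁ = (P₂/P₁)^((γ−1)/γ) ⇒ T₂ = 325×(5.23)^0.286 = 521 K; V₂ = 15.2 L.
ΔU = nCvΔT = 1.95×20.8×(521−325) = 7960 J.
Q = 0 for an adiabatic process, so W = −ΔU = -7960 J.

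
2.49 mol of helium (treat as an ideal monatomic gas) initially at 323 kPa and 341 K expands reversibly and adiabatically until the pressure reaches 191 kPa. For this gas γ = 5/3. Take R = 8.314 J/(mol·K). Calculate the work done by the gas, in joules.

V₁ = nRT₁/P₁ = 2.49×8.314×341/323 = 21.9 L.
Adiabatic: T₂/T₁ = (P₂/P₁)^((γ−1)/γ) ⇒ T₂ = 341×(0.591)^0.400 = 276 K; V₂ = 30.0 L.
ΔU = nCvΔT = 2.49×12.5×(276−341) = -2010 J.
Q = 0 for an adiabatic process, so W = −ΔU = 2010 J.

2010 J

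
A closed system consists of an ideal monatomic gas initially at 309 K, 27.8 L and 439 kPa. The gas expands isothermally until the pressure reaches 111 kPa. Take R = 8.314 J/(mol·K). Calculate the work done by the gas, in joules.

n = P₁V₁/(RT₁) = 439×27.8/(8.314×309) = 4.75 mol.
Isothermal: T stays 309 K; PV = const ⇒ V₂ = 110 L, P₂ = 111 kPa.
W = nRT ln(V₂/V₁) = 4.75×8.314×309×ln(3.95) = 16800 J.

16800 J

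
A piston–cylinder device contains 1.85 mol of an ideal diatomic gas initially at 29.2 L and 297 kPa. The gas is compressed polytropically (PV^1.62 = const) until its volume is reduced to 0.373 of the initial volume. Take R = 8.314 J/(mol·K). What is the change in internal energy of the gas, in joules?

18300 J

T₁ = P₁V₁/(nR) = 297×29.2/(1.85×8.314) = 564 K.
Polytropic n=1.62: T₂ = T₁(V₁/V₂)^(n−1) = 564×(2.68)^0.62 = 1040 K; P₂ = P₁(V₁/V₂)^n = 1470 kPa.
For an ideal gas ΔU = nCvΔT with Cv = (5/2)R = 20.8 J/(mol·K).
ΔU = 1.85×20.8×(1040−564) = 18300 J.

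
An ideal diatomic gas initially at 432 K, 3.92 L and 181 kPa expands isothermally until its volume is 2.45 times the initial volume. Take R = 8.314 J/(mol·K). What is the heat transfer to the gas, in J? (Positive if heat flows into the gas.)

636 J

n = P₁V₁/(RT₁) = 181×3.92/(8.314×432) = 0.198 mol.
Isothermal: T stays 432 K; PV = const ⇒ V₂ = 9.60 L, P₂ = 73.9 kPa.
ΔU = 0 (ideal gas, T constant).
W = nRT ln(V₂/V₁) = 0.198×8.314×432×ln(2.45) = 636 J.
Q = ΔU + W = 636 J.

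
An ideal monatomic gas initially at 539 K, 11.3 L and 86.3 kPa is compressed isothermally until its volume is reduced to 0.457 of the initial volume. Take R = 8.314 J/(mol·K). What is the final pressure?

189 kPa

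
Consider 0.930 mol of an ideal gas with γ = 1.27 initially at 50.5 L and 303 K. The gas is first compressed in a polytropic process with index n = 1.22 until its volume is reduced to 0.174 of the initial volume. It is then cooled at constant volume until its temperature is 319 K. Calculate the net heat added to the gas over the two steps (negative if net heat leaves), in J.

-4540 J

P₁ = nRT₁/V₁ = 0.930×8.314×303/50.5 = 46.4 kPa.
Step 1 — Polytropic n=1.22: T₂ = T₁(V₁/V₂)^(n−1) = 303×(5.75)^0.22 = 445 K; P₂ = P₁(V₁/V₂)^n = 392 kPa.
W = (P₁V₁−P₂V₂)/(n−1) = (46.4×50.5−392×8.79)/0.22 = -5000 J.
ΔU = nCvΔT = 0.930×30.8×(445−303) = 4070 J.
Q = ΔU + W = -925 J.
State after step 1: P = 392 kPa, V = 8.79 L, T = 445 K.
Step 2 — Isochoric: V stays 8.79 L; P/T = const ⇒ T₂ = 319 K, P₂ = 281 kPa.
W = 0 (no volume change).
ΔU = nCvΔT = 0.930×30.8×(319−445) = -3610 J.
Q = ΔU = -3610 J.
Net over both steps: W = -5000 J, Q = -4540 J, ΔU = 458 J.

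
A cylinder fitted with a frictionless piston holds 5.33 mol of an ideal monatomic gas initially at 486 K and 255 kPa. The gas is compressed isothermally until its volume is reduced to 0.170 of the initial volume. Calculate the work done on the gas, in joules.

V₁ = nRT₁/P₁ = 5.33×8.314×486/255 = 84.5 L.
Isothermal: T stays 486 K; PV = const ⇒ V₂ = 14.4 L, P₂ = 1500 kPa.
W = nRT ln(V₂/V₁) = 5.33×8.314×486×ln(0.170) = -38200 J.
Work done on the gas = −W_by = 38200 J.

38200 J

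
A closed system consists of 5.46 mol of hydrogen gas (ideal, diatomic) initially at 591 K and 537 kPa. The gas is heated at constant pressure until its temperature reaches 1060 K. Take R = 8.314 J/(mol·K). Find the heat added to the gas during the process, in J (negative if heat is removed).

74500 J

V₁ = nRT₁/P₁ = 5.46×8.314×591/537 = 50.0 L.
Isobaric: P stays 537 kPa; V/T = const ⇒ T₂ = 1060 K, V₂ = 89.6 L.
W = PΔV = 537×(89.6−50.0) kPa·L = 21300 J.
ΔU = nCvΔT = 5.46×20.8×(1060−591) = 53200 J.
Q = ΔU + W = nCpΔT = 74500 J.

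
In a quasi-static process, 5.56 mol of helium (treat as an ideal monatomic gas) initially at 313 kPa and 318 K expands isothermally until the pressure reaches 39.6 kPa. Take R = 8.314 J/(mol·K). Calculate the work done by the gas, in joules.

30400 J

V₁ = nRT₁/P₁ = 5.56×8.314×318/313 = 47.0 L.
Isothermal: T stays 318 K; PV = const ⇒ V₂ = 371 L, P₂ = 39.6 kPa.
W = nRT ln(V₂/V₁) = 5.56×8.314×318×ln(7.90) = 30400 J.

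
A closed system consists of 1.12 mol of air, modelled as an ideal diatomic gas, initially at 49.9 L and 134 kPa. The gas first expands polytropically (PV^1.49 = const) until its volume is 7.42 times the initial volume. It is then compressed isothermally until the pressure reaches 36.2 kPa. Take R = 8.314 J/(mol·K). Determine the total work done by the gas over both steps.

4330 J

T₁ = P₁V₁/(nR) = 134×49.9/(1.12×8.314) = 718 K.
Step 1 — Polytropic n=1.49: T₂ = T₁(V₁/V₂)^(n−1) = 718×(0.135)^0.49 = 269 K; P₂ = P₁(V₁/V₂)^n = 6.76 kPa.
W = (P₁V₁−P₂V₂)/(n−1) = (134×49.9−6.76×370)/0.49 = 8540 J.
ΔU = nCvΔT = 1.12×20.8×(269−718) = -10500 J.
Q = ΔU + W = -1920 J.
State after step 1: P = 6.76 kPa, V = 370 L, T = 269 K.
Step 2 — Isothermal: T stays 269 K; PV = const ⇒ V₂ = 69.2 L, P₂ = 36.2 kPa.
ΔU = 0 (ideal gas, T constant).
W = nRT ln(V₂/V₁) = 1.12×8.314×269×ln(0.187) = -4200 J.
Q = ΔU + W = -4200 J.
Net over both steps: W = 4330 J, Q = -6120 J, ΔU = -10500 J.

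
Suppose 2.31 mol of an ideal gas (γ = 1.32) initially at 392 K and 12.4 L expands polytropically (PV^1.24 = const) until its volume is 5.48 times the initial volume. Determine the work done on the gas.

P₁ = nRT₁/V₁ = 2.31×8.314×392/12.4 = 607 kPa.
Polytropic n=1.24: T₂ = T₁(V₁/V₂)^(n−1) = 392×(0.182)^0.24 = 261 K; P₂ = P₁(V₁/V₂)^n = 73.7 kPa.
W = (P₁V₁−P₂V₂)/(n−1) = (607×12.4−73.7×68.0)/0.24 = 10500 J.
Work done on the gas = −W_by = -10500 J.

-10500 J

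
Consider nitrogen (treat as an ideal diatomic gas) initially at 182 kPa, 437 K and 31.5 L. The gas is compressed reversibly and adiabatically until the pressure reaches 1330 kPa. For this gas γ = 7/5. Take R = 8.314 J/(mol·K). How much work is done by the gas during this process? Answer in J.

-11000 J

n = P₁V₁/(RT₁) = 182×31.5/(8.314×437) = 1.58 mol.
Adiabatic: T₂/T₁ = (P₂/P₁)^((γ−1)/γ) ⇒ T₂ = 437×(7.31)^0.286 = 771 K; V₂ = 7.61 L.
ΔU = nCvΔT = 1.58×20.8×(771−437) = 11000 J.
Q = 0 for an adiabatic process, so W = −ΔU = -11000 J.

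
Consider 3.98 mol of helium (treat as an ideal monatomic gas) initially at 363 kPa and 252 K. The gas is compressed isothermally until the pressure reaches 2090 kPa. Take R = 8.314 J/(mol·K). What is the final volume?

3.99 L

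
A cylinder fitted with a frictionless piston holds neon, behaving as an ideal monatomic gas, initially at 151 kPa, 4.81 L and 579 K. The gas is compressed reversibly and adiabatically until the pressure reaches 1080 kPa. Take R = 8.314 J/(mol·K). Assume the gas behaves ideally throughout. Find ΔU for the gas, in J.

1300 J

n = P₁V₁/(RT₁) = 151×4.81/(8.314×579) = 0.151 mol.
Adiabatic: T₂/T₁ = (P₂/P₁)^((γ−1)/γ) ⇒ T₂ = 579×(7.15)^0.400 = 1270 K; V₂ = 1.48 L.
For an ideal gas ΔU = nCvΔT with Cv = (3/2)R = 12.5 J/(mol·K).
ΔU = 0.151×12.5×(1270−579) = 1300 J.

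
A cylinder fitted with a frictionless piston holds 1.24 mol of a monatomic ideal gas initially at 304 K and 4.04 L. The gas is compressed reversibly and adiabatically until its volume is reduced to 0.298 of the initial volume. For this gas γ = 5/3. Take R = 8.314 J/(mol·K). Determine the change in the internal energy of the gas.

P₁ = nRT₁/V₁ = 1.24×8.314×304/4.04 = 776 kPa.
Adiabatic: TV^(γ−1) = const ⇒ T₂ = 304×(3.36)^0.667 = 681 K; PV^γ = const ⇒ P₂ = 5830 kPa.
For an ideal gas ΔU = nCvΔT with Cv = (3/2)R = 12.5 J/(mol·K).
ΔU = 1.24×12.5×(681−304) = 5840 J.

5840 J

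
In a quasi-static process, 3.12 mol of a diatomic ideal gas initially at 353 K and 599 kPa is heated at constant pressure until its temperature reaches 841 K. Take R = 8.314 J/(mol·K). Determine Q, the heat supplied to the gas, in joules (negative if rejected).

44300 J

V₁ = nRT₁/P₁ = 3.12×8.314×353/599 = 15.3 L.
Isobaric: P stays 599 kPa; V/T = const ⇒ T₂ = 841 K, V₂ = 36.4 L.
W = PΔV = 599×(36.4−15.3) kPa·L = 12700 J.
ΔU = nCvΔT = 3.12×20.8×(841−353) = 31600 J.
Q = ΔU + W = nCpΔT = 44300 J.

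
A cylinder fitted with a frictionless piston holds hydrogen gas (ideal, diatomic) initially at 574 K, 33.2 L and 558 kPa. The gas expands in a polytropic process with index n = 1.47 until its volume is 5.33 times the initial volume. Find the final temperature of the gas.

261 K

Polytropic n=1.47: T₂ = T₁(V₁/V₂)^(n−1) = 574×(0.188)^0.47 = 261 K; P₂ = P₁(V₁/V₂)^n = 47.7 kPa.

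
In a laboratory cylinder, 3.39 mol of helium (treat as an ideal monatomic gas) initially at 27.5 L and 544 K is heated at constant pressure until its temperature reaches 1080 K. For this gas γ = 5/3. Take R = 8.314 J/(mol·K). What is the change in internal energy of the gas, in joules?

P₁ = nRT₁/V₁ = 3.39×8.314×544/27.5 = 558 kPa.
Isobaric: P stays 558 kPa; V/T = const ⇒ T₂ = 1080 K, V₂ = 54.6 L.
For an ideal gas ΔU = nCvΔT with Cv = (3/2)R = 12.5 J/(mol·K).
ΔU = 3.39×12.5×(1080−544) = 22700 J.

22700 J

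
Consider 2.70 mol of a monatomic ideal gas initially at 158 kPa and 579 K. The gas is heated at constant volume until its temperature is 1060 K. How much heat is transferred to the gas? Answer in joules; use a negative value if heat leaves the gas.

16200 J

V₁ = nRT₁/P₁ = 2.70×8.314×579/158 = 82.3 L.
Isochoric: V stays 82.3 L; P/T = const ⇒ T₂ = 1060 K, P₂ = 289 kPa.
W = 0 (no volume change).
ΔU = nCvΔT = 2.70×12.5×(1060−579) = 16200 J.
Q = ΔU = 16200 J.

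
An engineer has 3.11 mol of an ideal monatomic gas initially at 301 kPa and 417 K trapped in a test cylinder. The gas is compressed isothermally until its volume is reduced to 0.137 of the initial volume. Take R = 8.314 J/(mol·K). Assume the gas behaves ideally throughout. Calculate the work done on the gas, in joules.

V₁ = nRT₁/P₁ = 3.11×8.314×417/301 = 35.8 L.
Isothermal: T stays 417 K; PV = const ⇒ V₂ = 4.91 L, P₂ = 2200 kPa.
W = nRT ln(V₂/V₁) = 3.11×8.314×417×ln(0.137) = -21400 J.
Work done on the gas = −W_by = 21400 J.

21400 J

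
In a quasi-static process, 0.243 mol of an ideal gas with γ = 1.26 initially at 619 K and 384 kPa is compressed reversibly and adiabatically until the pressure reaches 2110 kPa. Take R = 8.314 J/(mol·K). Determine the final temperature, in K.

880 K

V₁ = nRT₁/P₁ = 0.243×8.314×619/384 = 3.26 L.
Adiabatic: T₂/T₁ = (P₂/P₁)^((γ−1)/γ) ⇒ T₂ = 619×(5.49)^0.206 = 880 K; V₂ = 0.842 L.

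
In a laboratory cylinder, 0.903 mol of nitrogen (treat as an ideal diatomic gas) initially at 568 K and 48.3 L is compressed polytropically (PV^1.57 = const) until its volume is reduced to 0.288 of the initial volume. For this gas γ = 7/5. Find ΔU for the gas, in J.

11000 J

P₁ = nRT₁/V₁ = 0.903×8.314×568/48.3 = 88.3 kPa.
Polytropic n=1.57: T₂ = T₁(V₁/V₂)^(n−1) = 568×(3.47)^0.57 = 1150 K; P₂ = P₁(V₁/V₂)^n = 623 kPa.
For an ideal gas ΔU = nCvΔT with Cv = (5/2)R = 20.8 J/(mol·K).
ΔU = 0.903×20.8×(1150−568) = 11000 J.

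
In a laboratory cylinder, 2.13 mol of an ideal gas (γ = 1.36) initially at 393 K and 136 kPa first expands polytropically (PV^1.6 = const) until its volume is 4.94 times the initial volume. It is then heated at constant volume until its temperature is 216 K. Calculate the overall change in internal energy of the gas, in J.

-8710 J

V₁ = nRT₁/P₁ = 2.13×8.314×393/136 = 51.2 L.
Step 1 — Polytropic n=1.6: T₂ = T₁(V₁/V₂)^(n−1) = 393×(0.202)^0.60 = 151 K; P₂ = P₁(V₁/V₂)^n = 10.6 kPa.
W = (P₁V₁−P₂V₂)/(n−1) = (136×51.2−10.6×253)/0.60 = 7150 J.
ΔU = nCvΔT = 2.13×23.1×(151−393) = -11900 J.
Q = ΔU + W = -4770 J.
State after step 1: P = 10.6 kPa, V = 253 L, T = 151 K.
Step 2 — Isochoric: V stays 253 L; P/T = const ⇒ T₂ = 216 K, P₂ = 15.1 kPa.
W = 0 (no volume change).
ΔU = nCvΔT = 2.13×23.1×(216−151) = 3210 J.
Q = ΔU = 3210 J.
Net over both steps: W = 7150 J, Q = -1560 J, ΔU = -8710 J.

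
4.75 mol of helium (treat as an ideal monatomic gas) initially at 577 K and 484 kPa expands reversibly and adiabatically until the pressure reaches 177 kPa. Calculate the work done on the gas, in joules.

V₁ = nRT₁/P₁ = 4.75×8.314×577/484 = 47.1 L.
Adiabatic: T₂/T₁ = (P₂/P₁)^((γ−1)/γ) ⇒ T₂ = 577×(0.366)^0.400 = 386 K; V₂ = 86.1 L.
ΔU = nCvΔT = 4.75×12.5×(386−577) = -11300 J.
Q = 0 for an adiabatic process, so W = −ΔU = 11300 J.
Work done on the gas = −W_by = -11300 J.

-11300 J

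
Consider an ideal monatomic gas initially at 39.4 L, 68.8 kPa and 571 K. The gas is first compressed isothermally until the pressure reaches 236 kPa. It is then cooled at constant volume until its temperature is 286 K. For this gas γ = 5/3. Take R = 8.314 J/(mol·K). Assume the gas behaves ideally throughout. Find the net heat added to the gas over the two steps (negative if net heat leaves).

n = P₁V₁/(RT₁) = 68.8×39.4/(8.314×571) = 0.571 mol.
Step 1 — Isothermal: T stays 571 K; PV = const ⇒ V₂ = 11.5 L, P₂ = 236 kPa.
ΔU = 0 (ideal gas, T constant).
W = nRT ln(V₂/V₁) = 0.571×8.314×571×ln(0.292) = -3340 J.
Q = ΔU + W = -3340 J.
State after step 1: P = 236 kPa, V = 11.5 L, T = 571 K.
Step 2 — Isochoric: V stays 11.5 L; P/T = const ⇒ T₂ = 286 K, P₂ = 118 kPa.
W = 0 (no volume change).
ΔU = nCvΔT = 0.571×12.5×(286−571) = -2030 J.
Q = ΔU = -2030 J.
Net over both steps: W = -3340 J, Q = -5370 J, ΔU = -2030 J.

-5370 J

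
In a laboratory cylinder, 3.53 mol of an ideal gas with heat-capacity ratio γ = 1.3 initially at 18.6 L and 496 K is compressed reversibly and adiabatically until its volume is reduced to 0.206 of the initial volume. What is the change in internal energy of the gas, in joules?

P₁ = nRT₁/V₁ = 3.53×8.314×496/18.6 = 783 kPa.
Adiabatic: TV^(γ−1) = const ⇒ T₂ = 496×(4.85)^0.300 = 797 K; PV^γ = const ⇒ P₂ = 6100 kPa.
For an ideal gas ΔU = nCvΔT with Cv = R/(γ−1) = 27.7 J/(mol·K).
ΔU = 3.53×27.7×(797−496) = 29400 J.

29400 J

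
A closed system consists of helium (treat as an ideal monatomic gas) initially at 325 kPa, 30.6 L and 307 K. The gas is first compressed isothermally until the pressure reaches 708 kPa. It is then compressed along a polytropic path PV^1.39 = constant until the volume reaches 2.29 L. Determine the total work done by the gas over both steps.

-34000 J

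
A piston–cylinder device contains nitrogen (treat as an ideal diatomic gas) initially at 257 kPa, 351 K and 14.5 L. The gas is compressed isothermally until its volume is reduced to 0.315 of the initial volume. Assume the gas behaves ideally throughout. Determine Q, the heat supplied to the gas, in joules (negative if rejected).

n = P₁V₁/(RT₁) = 257×14.5/(8.314×351) = 1.28 mol.
Isothermal: T stays 351 K; PV = const ⇒ V₂ = 4.57 L, P₂ = 816 kPa.
ΔU = 0 (ideal gas, T constant).
W = nRT ln(V₂/V₁) = 1.28×8.314×351×ln(0.315) = -4300 J.
Q = ΔU + W = -4300 J.

-4300 J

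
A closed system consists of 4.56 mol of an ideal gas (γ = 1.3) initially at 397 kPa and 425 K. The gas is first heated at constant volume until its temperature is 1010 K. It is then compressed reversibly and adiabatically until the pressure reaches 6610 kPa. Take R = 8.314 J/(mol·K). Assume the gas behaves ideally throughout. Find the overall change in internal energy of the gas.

V₁ = nRT₁/P₁ = 4.56×8.314×425/397 = 40.6 L.
Step 1 — Isochoric: V stays 40.6 L; P/T = const ⇒ T₂ = 1010 K, P₂ = 943 kPa.
W = 0 (no volume change).
ΔU = nCvΔT = 4.56×27.7×(1010−425) = 73900 J.
Q = ΔU = 73900 J.
State after step 1: P = 943 kPa, V = 40.6 L, T = 1010 K.
Step 2 — Adiabatic: T₂/T₁ = (P₂/P₁)^((γ−1)/γ) ⇒ T₂ = 1010×(7.01)^0.231 = 1580 K; V₂ = 9.08 L.
ΔU = nCvΔT = 4.56×27.7×(1580−1010) = 72400 J.
Q = 0 for an adiabatic process, so W = −ΔU = -72400 J.
Net over both steps: W = -72400 J, Q = 73900 J, ΔU = 146000 J.

146000 J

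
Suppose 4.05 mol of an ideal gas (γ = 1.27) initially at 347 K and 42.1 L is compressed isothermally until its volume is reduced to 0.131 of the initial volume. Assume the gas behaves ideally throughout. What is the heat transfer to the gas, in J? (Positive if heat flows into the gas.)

-23700 J

P₁ = nRT₁/V₁ = 4.05×8.314×347/42.1 = 278 kPa.
Isothermal: T stays 347 K; PV = const ⇒ V₂ = 5.52 L, P₂ = 2120 kPa.
ΔU = 0 (ideal gas, T constant).
W = nRT ln(V₂/V₁) = 4.05×8.314×347×ln(0.131) = -23700 J.
Q = ΔU + W = -23700 J.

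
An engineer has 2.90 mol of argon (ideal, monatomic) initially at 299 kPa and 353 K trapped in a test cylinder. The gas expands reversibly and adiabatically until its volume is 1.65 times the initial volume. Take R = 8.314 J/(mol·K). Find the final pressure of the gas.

V₁ = nRT₁/P₁ = 2.90×8.314×353/299 = 28.5 L.
Adiabatic: TV^(γ−1) = const ⇒ T₂ = 353×(0.606)^0.667 = 253 K; PV^γ = const ⇒ P₂ = 130 kPa.

130 kPa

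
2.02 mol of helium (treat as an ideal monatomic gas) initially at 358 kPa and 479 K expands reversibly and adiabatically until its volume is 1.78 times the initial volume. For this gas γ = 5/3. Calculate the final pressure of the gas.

V₁ = nRT₁/P₁ = 2.02×8.314×479/358 = 22.5 L.
Adiabatic: TV^(γ−1) = const ⇒ T₂ = 479×(0.562)^0.667 = 326 K; PV^γ = const ⇒ P₂ = 137 kPa.

137 kPa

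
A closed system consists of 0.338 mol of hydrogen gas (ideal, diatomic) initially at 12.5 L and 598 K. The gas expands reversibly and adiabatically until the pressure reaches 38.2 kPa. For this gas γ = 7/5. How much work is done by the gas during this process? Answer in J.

1270 J

P₁ = nRT₁/V₁ = 0.338×8.314×598/12.5 = 134 kPa.
Adiabatic: T₂/T₁ = (P₂/P₁)^((γ−1)/γ) ⇒ T₂ = 598×(0.284)^0.286 = 417 K; V₂ = 30.7 L.
ΔU = nCvΔT = 0.338×20.8×(417−598) = -1270 J.
Q = 0 for an adiabatic process, so W = −ΔU = 1270 J.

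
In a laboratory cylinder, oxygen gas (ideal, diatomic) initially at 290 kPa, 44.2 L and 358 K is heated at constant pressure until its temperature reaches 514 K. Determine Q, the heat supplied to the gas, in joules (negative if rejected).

n = P₁V₁/(RT₁) = 290×44.2/(8.314×358) = 4.31 mol.
Isobaric: P stays 290 kPa; V/T = const ⇒ T₂ = 514 K, V₂ = 63.5 L.
W = PΔV = 290×(63.5−44.2) kPa·L = 5590 J.
ΔU = nCvΔT = 4.31×20.8×(514−358) = 14000 J.
Q = ΔU + W = nCpΔT = 19500 J.

19500 J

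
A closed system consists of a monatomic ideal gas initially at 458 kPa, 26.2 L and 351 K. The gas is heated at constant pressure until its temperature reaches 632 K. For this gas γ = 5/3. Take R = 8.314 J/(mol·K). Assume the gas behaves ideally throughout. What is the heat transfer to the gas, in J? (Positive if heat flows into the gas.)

n = P₁V₁/(RT₁) = 458×26.2/(8.314×351) = 4.11 mol.
Isobaric: P stays 458 kPa; V/T = const ⇒ T₂ = 632 K, V₂ = 47.2 L.
W = PΔV = 458×(47.2−26.2) kPa·L = 9610 J.
ΔU = nCvΔT = 4.11×12.5×(632−351) = 14400 J.
Q = ΔU + W = nCpΔT = 24000 J.

24000 J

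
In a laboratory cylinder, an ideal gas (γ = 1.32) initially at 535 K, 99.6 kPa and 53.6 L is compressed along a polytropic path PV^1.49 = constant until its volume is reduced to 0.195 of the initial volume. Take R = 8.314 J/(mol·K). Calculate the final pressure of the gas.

1140 kPa

Polytropic n=1.49: T₂ = T₁(V₁/V₂)^(n−1) = 535×(5.13)^0.49 = 1190 K; P₂ = P₁(V₁/V₂)^n = 1140 kPa.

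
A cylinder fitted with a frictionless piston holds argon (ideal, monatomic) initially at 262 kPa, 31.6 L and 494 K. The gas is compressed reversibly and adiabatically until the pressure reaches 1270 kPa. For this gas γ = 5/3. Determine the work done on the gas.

10900 J

n = P₁V₁/(RT₁) = 262×31.6/(8.314×494) = 2.02 mol.
Adiabatic: T₂/T₁ = (P₂/P₁)^((γ−1)/γ) ⇒ T₂ = 494×(4.85)^0.400 = 929 K; V₂ = 12.3 L.
ΔU = nCvΔT = 2.02×12.5×(929−494) = 10900 J.
Q = 0 for an adiabatic process, so W = −ΔU = -10900 J.
Work done on the gas = −W_by = 10900 J.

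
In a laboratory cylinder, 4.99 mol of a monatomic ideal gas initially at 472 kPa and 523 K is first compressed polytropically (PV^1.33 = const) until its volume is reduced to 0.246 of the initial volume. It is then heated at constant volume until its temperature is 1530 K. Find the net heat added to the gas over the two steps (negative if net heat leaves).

24000 J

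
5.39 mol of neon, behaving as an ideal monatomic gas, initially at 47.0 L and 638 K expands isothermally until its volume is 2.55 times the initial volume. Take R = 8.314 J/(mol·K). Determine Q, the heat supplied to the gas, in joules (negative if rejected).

P₁ = nRT₁/V₁ = 5.39×8.314×638/47.0 = 608 kPa.
Isothermal: T stays 638 K; PV = const ⇒ V₂ = 120 L, P₂ = 239 kPa.
ΔU = 0 (ideal gas, T constant).
W = nRT ln(V₂/V₁) = 5.39×8.314×638×ln(2.55) = 26800 J.
Q = ΔU + W = 26800 J.

26800 J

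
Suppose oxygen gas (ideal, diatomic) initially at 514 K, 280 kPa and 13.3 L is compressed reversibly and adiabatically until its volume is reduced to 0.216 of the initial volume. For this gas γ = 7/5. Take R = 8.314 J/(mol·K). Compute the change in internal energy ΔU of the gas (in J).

7880 J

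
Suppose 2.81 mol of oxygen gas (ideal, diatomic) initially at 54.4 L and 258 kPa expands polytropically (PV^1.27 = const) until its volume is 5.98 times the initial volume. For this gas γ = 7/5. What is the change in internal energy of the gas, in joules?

T₁ = P₁V₁/(nR) = 258×54.4/(2.81×8.314) = 601 K.
Polytropic n=1.27: T₂ = T₁(V₁/V₂)^(n−1) = 601×(0.167)^0.27 = 371 K; P₂ = P₁(V₁/V₂)^n = 26.6 kPa.
For an ideal gas ΔU = nCvΔT with Cv = (5/2)R = 20.8 J/(mol·K).
ΔU = 2.81×20.8×(371−601) = -13400 J.

-13400 J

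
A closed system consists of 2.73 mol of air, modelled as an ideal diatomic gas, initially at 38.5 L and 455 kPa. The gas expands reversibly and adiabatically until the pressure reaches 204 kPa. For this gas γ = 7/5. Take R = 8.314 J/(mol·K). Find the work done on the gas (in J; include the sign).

-8970 J

T₁ = P₁V₁/(nR) = 455×38.5/(2.73×8.314) = 772 K.
Adiabatic: T₂/T₁ = (P₂/P₁)^((γ−1)/γ) ⇒ T₂ = 772×(0.448)^0.286 = 614 K; V₂ = 68.3 L.
ΔU = nCvΔT = 2.73×20.8×(614−772) = -8970 J.
Q = 0 for an adiabatic process, so W = −ΔU = 8970 J.
Work done on the gas = −W_by = -8970 J.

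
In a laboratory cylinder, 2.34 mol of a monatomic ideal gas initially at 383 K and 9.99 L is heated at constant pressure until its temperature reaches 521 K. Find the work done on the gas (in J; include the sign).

P₁ = nRT₁/V₁ = 2.34×8.314×383/9.99 = 746 kPa.
Isobaric: P stays 746 kPa; V/T = const ⇒ T₂ = 521 K, V₂ = 13.6 L.
W = PΔV = 746×(13.6−9.99) kPa·L = 2680 J.
Work done on the gas = −W_by = -2680 J.

-2680 J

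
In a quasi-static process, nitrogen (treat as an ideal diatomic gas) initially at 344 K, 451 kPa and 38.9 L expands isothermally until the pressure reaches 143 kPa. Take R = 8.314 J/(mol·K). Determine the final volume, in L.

Isothermal: T stays 344 K; PV = const ⇒ V₂ = 123 L, P₂ = 143 kPa.

123 L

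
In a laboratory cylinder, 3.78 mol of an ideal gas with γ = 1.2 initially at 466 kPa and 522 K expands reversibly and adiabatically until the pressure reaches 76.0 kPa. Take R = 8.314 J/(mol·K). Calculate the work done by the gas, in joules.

21400 J

V₁ = nRT₁/P₁ = 3.78×8.314×522/466 = 35.2 L.
Adiabatic: T₂/T₁ = (P₂/P₁)^((γ−1)/γ) ⇒ T₂ = 522×(0.163)^0.167 = 386 K; V₂ = 160 L.
ΔU = nCvΔT = 3.78×41.6×(386−522) = -21400 J.
Q = 0 for an adiabatic process, so W = −ΔU = 21400 J.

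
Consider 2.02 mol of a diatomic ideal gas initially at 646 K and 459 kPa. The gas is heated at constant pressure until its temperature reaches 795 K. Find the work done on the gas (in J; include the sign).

-2500 J

V₁ = nRT₁/P₁ = 2.02×8.314×646/459 = 23.6 L.
Isobaric: P stays 459 kPa; V/T = const ⇒ T₂ = 795 K, V₂ = 29.1 L.
W = PΔV = 459×(29.1−23.6) kPa·L = 2500 J.
Work done on the gas = −W_by = -2500 J.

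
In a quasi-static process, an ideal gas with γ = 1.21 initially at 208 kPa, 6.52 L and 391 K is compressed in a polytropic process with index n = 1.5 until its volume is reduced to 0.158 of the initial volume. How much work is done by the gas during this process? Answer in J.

n = P₁V₁/(RT₁) = 208×6.52/(8.314×391) = 0.417 mol.
Polytropic n=1.5: T₂ = T₁(V₁/V₂)^(n−1) = 391×(6.33)^0.50 = 984 K; P₂ = P₁(V₁/V₂)^n = 3310 kPa.
W = (P₁V₁−P₂V₂)/(n−1) = (208×6.52−3310×1.03)/0.50 = -4110 J.

-4110 J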